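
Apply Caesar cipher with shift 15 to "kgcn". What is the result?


Caesar cipher: shift "kgcn" by 15
  'k' (pos 10) + 15 = pos 25 = 'z'
  'g' (pos 6) + 15 = pos 21 = 'v'
  'c' (pos 2) + 15 = pos 17 = 'r'
  'n' (pos 13) + 15 = pos 2 = 'c'
Result: zvrc

zvrc


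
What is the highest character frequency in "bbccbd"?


Input: bbccbd
Character counts:
  'b': 3
  'c': 2
  'd': 1
Maximum frequency: 3

3


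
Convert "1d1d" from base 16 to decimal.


Input: "1d1d" in base 16
Positional expansion:
  Digit '1' (value 1) x 16^3 = 4096
  Digit 'd' (value 13) x 16^2 = 3328
  Digit '1' (value 1) x 16^1 = 16
  Digit 'd' (value 13) x 16^0 = 13
Sum = 7453

7453


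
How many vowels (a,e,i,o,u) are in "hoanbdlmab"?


Input: hoanbdlmab
Checking each character:
  'h' at position 0: consonant
  'o' at position 1: vowel (running total: 1)
  'a' at position 2: vowel (running total: 2)
  'n' at position 3: consonant
  'b' at position 4: consonant
  'd' at position 5: consonant
  'l' at position 6: consonant
  'm' at position 7: consonant
  'a' at position 8: vowel (running total: 3)
  'b' at position 9: consonant
Total vowels: 3

3


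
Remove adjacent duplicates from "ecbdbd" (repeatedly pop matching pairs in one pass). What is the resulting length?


Input: ecbdbd
Stack-based adjacent duplicate removal:
  Read 'e': push. Stack: e
  Read 'c': push. Stack: ec
  Read 'b': push. Stack: ecb
  Read 'd': push. Stack: ecbd
  Read 'b': push. Stack: ecbdb
  Read 'd': push. Stack: ecbdbd
Final stack: "ecbdbd" (length 6)

6


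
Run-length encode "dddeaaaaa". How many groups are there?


Input: dddeaaaaa
Scanning for consecutive runs:
  Group 1: 'd' x 3 (positions 0-2)
  Group 2: 'e' x 1 (positions 3-3)
  Group 3: 'a' x 5 (positions 4-8)
Total groups: 3

3


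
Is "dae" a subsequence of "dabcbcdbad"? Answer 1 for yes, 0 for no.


Check if "dae" is a subsequence of "dabcbcdbad"
Greedy scan:
  Position 0 ('d'): matches sub[0] = 'd'
  Position 1 ('a'): matches sub[1] = 'a'
  Position 2 ('b'): no match needed
  Position 3 ('c'): no match needed
  Position 4 ('b'): no match needed
  Position 5 ('c'): no match needed
  Position 6 ('d'): no match needed
  Position 7 ('b'): no match needed
  Position 8 ('a'): no match needed
  Position 9 ('d'): no match needed
Only matched 2/3 characters => not a subsequence

0


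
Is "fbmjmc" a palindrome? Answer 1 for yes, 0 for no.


Input: fbmjmc
Reversed: cmjmbf
  Compare pos 0 ('f') with pos 5 ('c'): MISMATCH
  Compare pos 1 ('b') with pos 4 ('m'): MISMATCH
  Compare pos 2 ('m') with pos 3 ('j'): MISMATCH
Result: not a palindrome

0


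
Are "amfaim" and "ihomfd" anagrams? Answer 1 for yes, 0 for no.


Strings: "amfaim", "ihomfd"
Sorted first:  aafimm
Sorted second: dfhimo
Differ at position 0: 'a' vs 'd' => not anagrams

0


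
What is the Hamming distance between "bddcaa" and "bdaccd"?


Comparing "bddcaa" and "bdaccd" position by position:
  Position 0: 'b' vs 'b' => same
  Position 1: 'd' vs 'd' => same
  Position 2: 'd' vs 'a' => differ
  Position 3: 'c' vs 'c' => same
  Position 4: 'a' vs 'c' => differ
  Position 5: 'a' vs 'd' => differ
Total differences (Hamming distance): 3

3


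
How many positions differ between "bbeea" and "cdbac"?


Comparing "bbeea" and "cdbac" position by position:
  Position 0: 'b' vs 'c' => DIFFER
  Position 1: 'b' vs 'd' => DIFFER
  Position 2: 'e' vs 'b' => DIFFER
  Position 3: 'e' vs 'a' => DIFFER
  Position 4: 'a' vs 'c' => DIFFER
Positions that differ: 5

5


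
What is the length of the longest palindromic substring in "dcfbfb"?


Input: "dcfbfb"
Checking substrings for palindromes:
  [2:5] "fbf" (len 3) => palindrome
  [3:6] "bfb" (len 3) => palindrome
Longest palindromic substring: "fbf" with length 3

3


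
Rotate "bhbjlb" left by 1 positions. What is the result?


Input: "bhbjlb", rotate left by 1
First 1 characters: "b"
Remaining characters: "hbjlb"
Concatenate remaining + first: "hbjlb" + "b" = "hbjlbb"

hbjlbb


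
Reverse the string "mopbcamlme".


Input: mopbcamlme
Reading characters right to left:
  Position 9: 'e'
  Position 8: 'm'
  Position 7: 'l'
  Position 6: 'm'
  Position 5: 'a'
  Position 4: 'c'
  Position 3: 'b'
  Position 2: 'p'
  Position 1: 'o'
  Position 0: 'm'
Reversed: emlmacbpom

emlmacbpom


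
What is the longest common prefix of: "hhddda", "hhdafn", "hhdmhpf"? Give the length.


Words: hhddda, hhdafn, hhdmhpf
  Position 0: all 'h' => match
  Position 1: all 'h' => match
  Position 2: all 'd' => match
  Position 3: ('d', 'a', 'm') => mismatch, stop
LCP = "hhd" (length 3)

3


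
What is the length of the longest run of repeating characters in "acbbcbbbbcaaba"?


Input: "acbbcbbbbcaaba"
Scanning for longest run:
  Position 1 ('c'): new char, reset run to 1
  Position 2 ('b'): new char, reset run to 1
  Position 3 ('b'): continues run of 'b', length=2
  Position 4 ('c'): new char, reset run to 1
  Position 5 ('b'): new char, reset run to 1
  Position 6 ('b'): continues run of 'b', length=2
  Position 7 ('b'): continues run of 'b', length=3
  Position 8 ('b'): continues run of 'b', length=4
  Position 9 ('c'): new char, reset run to 1
  Position 10 ('a'): new char, reset run to 1
  Position 11 ('a'): continues run of 'a', length=2
  Position 12 ('b'): new char, reset run to 1
  Position 13 ('a'): new char, reset run to 1
Longest run: 'b' with length 4

4


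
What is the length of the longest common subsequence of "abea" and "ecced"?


LCS of "abea" and "ecced"
DP table:
           e    c    c    e    d
      0    0    0    0    0    0
  a   0    0    0    0    0    0
  b   0    0    0    0    0    0
  e   0    1    1    1    1    1
  a   0    1    1    1    1    1
LCS length = dp[4][5] = 1

1


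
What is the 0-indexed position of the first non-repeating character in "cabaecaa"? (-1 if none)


Input: cabaecaa
Character frequencies:
  'a': 4
  'b': 1
  'c': 2
  'e': 1
Scanning left to right for freq == 1:
  Position 0 ('c'): freq=2, skip
  Position 1 ('a'): freq=4, skip
  Position 2 ('b'): unique! => answer = 2

2


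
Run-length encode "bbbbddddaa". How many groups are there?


Input: bbbbddddaa
Scanning for consecutive runs:
  Group 1: 'b' x 4 (positions 0-3)
  Group 2: 'd' x 4 (positions 4-7)
  Group 3: 'a' x 2 (positions 8-9)
Total groups: 3

3


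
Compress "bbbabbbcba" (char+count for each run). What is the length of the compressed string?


Input: bbbabbbcba
Runs:
  'b' x 3 => "b3"
  'a' x 1 => "a1"
  'b' x 3 => "b3"
  'c' x 1 => "c1"
  'b' x 1 => "b1"
  'a' x 1 => "a1"
Compressed: "b3a1b3c1b1a1"
Compressed length: 12

12


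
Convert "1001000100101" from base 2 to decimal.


Input: "1001000100101" in base 2
Positional expansion:
  Digit '1' (value 1) x 2^12 = 4096
  Digit '0' (value 0) x 2^11 = 0
  Digit '0' (value 0) x 2^10 = 0
  Digit '1' (value 1) x 2^9 = 512
  Digit '0' (value 0) x 2^8 = 0
  Digit '0' (value 0) x 2^7 = 0
  Digit '0' (value 0) x 2^6 = 0
  Digit '1' (value 1) x 2^5 = 32
  Digit '0' (value 0) x 2^4 = 0
  Digit '0' (value 0) x 2^3 = 0
  Digit '1' (value 1) x 2^2 = 4
  Digit '0' (value 0) x 2^1 = 0
  Digit '1' (value 1) x 2^0 = 1
Sum = 4645

4645


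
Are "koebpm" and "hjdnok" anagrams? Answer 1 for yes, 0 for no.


Strings: "koebpm", "hjdnok"
Sorted first:  bekmop
Sorted second: dhjkno
Differ at position 0: 'b' vs 'd' => not anagrams

0


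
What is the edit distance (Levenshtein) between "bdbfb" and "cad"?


Computing edit distance: "bdbfb" -> "cad"
DP table:
           c    a    d
      0    1    2    3
  b   1    1    2    3
  d   2    2    2    2
  b   3    3    3    3
  f   4    4    4    4
  b   5    5    5    5
Edit distance = dp[5][3] = 5

5


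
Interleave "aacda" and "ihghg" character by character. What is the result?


Interleaving "aacda" and "ihghg":
  Position 0: 'a' from first, 'i' from second => "ai"
  Position 1: 'a' from first, 'h' from second => "ah"
  Position 2: 'c' from first, 'g' from second => "cg"
  Position 3: 'd' from first, 'h' from second => "dh"
  Position 4: 'a' from first, 'g' from second => "ag"
Result: aiahcgdhag

aiahcgdhag


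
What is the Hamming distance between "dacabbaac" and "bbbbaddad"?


Comparing "dacabbaac" and "bbbbaddad" position by position:
  Position 0: 'd' vs 'b' => differ
  Position 1: 'a' vs 'b' => differ
  Position 2: 'c' vs 'b' => differ
  Position 3: 'a' vs 'b' => differ
  Position 4: 'b' vs 'a' => differ
  Position 5: 'b' vs 'd' => differ
  Position 6: 'a' vs 'd' => differ
  Position 7: 'a' vs 'a' => same
  Position 8: 'c' vs 'd' => differ
Total differences (Hamming distance): 8

8


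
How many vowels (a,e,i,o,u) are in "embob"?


Input: embob
Checking each character:
  'e' at position 0: vowel (running total: 1)
  'm' at position 1: consonant
  'b' at position 2: consonant
  'o' at position 3: vowel (running total: 2)
  'b' at position 4: consonant
Total vowels: 2

2


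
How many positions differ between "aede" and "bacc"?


Comparing "aede" and "bacc" position by position:
  Position 0: 'a' vs 'b' => DIFFER
  Position 1: 'e' vs 'a' => DIFFER
  Position 2: 'd' vs 'c' => DIFFER
  Position 3: 'e' vs 'c' => DIFFER
Positions that differ: 4

4


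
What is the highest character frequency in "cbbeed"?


Input: cbbeed
Character counts:
  'b': 2
  'c': 1
  'd': 1
  'e': 2
Maximum frequency: 2

2


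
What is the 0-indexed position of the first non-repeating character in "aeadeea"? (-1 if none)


Input: aeadeea
Character frequencies:
  'a': 3
  'd': 1
  'e': 3
Scanning left to right for freq == 1:
  Position 0 ('a'): freq=3, skip
  Position 1 ('e'): freq=3, skip
  Position 2 ('a'): freq=3, skip
  Position 3 ('d'): unique! => answer = 3

3


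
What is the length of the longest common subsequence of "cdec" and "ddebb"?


LCS of "cdec" and "ddebb"
DP table:
           d    d    e    b    b
      0    0    0    0    0    0
  c   0    0    0    0    0    0
  d   0    1    1    1    1    1
  e   0    1    1    2    2    2
  c   0    1    1    2    2    2
LCS length = dp[4][5] = 2

2


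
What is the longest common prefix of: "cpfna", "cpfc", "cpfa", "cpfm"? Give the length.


Words: cpfna, cpfc, cpfa, cpfm
  Position 0: all 'c' => match
  Position 1: all 'p' => match
  Position 2: all 'f' => match
  Position 3: ('n', 'c', 'a', 'm') => mismatch, stop
LCP = "cpf" (length 3)

3


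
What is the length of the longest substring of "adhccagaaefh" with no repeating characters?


Input: "adhccagaaefh"
Sliding window (track last position of each char):
  Position 0 ('a'): window [0,0] length 1 -- new best
  Position 1 ('d'): window [0,1] length 2 -- new best
  Position 2 ('h'): window [0,2] length 3 -- new best
  Position 3 ('c'): window [0,3] length 4 -- new best
  Position 4 ('c'): repeat (last at 3), move window start to 4
  Position 4 ('c'): window [4,4] length 1
  Position 5 ('a'): window [4,5] length 2
  Position 6 ('g'): window [4,6] length 3
  Position 7 ('a'): repeat (last at 5), move window start to 6
  Position 7 ('a'): window [6,7] length 2
  Position 8 ('a'): repeat (last at 7), move window start to 8
  Position 8 ('a'): window [8,8] length 1
  Position 9 ('e'): window [8,9] length 2
  Position 10 ('f'): window [8,10] length 3
  Position 11 ('h'): window [8,11] length 4
Longest substring with no repeats: "adhc" with length 4

4


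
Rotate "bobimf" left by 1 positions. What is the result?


Input: "bobimf", rotate left by 1
First 1 characters: "b"
Remaining characters: "obimf"
Concatenate remaining + first: "obimf" + "b" = "obimfb"

obimfb


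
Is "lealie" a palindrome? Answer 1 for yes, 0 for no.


Input: lealie
Reversed: eilael
  Compare pos 0 ('l') with pos 5 ('e'): MISMATCH
  Compare pos 1 ('e') with pos 4 ('i'): MISMATCH
  Compare pos 2 ('a') with pos 3 ('l'): MISMATCH
Result: not a palindrome

0


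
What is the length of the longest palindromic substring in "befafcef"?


Input: "befafcef"
Checking substrings for palindromes:
  [2:5] "faf" (len 3) => palindrome
Longest palindromic substring: "faf" with length 3

3


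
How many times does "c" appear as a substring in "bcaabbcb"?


Searching for "c" in "bcaabbcb"
Scanning each position:
  Position 0: "b" => no
  Position 1: "c" => MATCH
  Position 2: "a" => no
  Position 3: "a" => no
  Position 4: "b" => no
  Position 5: "b" => no
  Position 6: "c" => MATCH
  Position 7: "b" => no
Total occurrences: 2

2


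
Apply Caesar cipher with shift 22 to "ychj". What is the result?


Caesar cipher: shift "ychj" by 22
  'y' (pos 24) + 22 = pos 20 = 'u'
  'c' (pos 2) + 22 = pos 24 = 'y'
  'h' (pos 7) + 22 = pos 3 = 'd'
  'j' (pos 9) + 22 = pos 5 = 'f'
Result: uydf

uydf


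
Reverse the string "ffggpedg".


Input: ffggpedg
Reading characters right to left:
  Position 7: 'g'
  Position 6: 'd'
  Position 5: 'e'
  Position 4: 'p'
  Position 3: 'g'
  Position 2: 'g'
  Position 1: 'f'
  Position 0: 'f'
Reversed: gdepggff

gdepggff


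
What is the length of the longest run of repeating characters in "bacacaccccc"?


Input: "bacacaccccc"
Scanning for longest run:
  Position 1 ('a'): new char, reset run to 1
  Position 2 ('c'): new char, reset run to 1
  Position 3 ('a'): new char, reset run to 1
  Position 4 ('c'): new char, reset run to 1
  Position 5 ('a'): new char, reset run to 1
  Position 6 ('c'): new char, reset run to 1
  Position 7 ('c'): continues run of 'c', length=2
  Position 8 ('c'): continues run of 'c', length=3
  Position 9 ('c'): continues run of 'c', length=4
  Position 10 ('c'): continues run of 'c', length=5
Longest run: 'c' with length 5

5


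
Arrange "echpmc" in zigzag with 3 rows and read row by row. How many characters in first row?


Zigzag "echpmc" into 3 rows:
Placing characters:
  'e' => row 0
  'c' => row 1
  'h' => row 2
  'p' => row 1
  'm' => row 0
  'c' => row 1
Rows:
  Row 0: "em"
  Row 1: "cpc"
  Row 2: "h"
First row length: 2

2


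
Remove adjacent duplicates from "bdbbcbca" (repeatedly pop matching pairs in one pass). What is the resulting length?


Input: bdbbcbca
Stack-based adjacent duplicate removal:
  Read 'b': push. Stack: b
  Read 'd': push. Stack: bd
  Read 'b': push. Stack: bdb
  Read 'b': matches stack top 'b' => pop. Stack: bd
  Read 'c': push. Stack: bdc
  Read 'b': push. Stack: bdcb
  Read 'c': push. Stack: bdcbc
  Read 'a': push. Stack: bdcbca
Final stack: "bdcbca" (length 6)

6


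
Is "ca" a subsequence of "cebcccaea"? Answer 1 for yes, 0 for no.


Check if "ca" is a subsequence of "cebcccaea"
Greedy scan:
  Position 0 ('c'): matches sub[0] = 'c'
  Position 1 ('e'): no match needed
  Position 2 ('b'): no match needed
  Position 3 ('c'): no match needed
  Position 4 ('c'): no match needed
  Position 5 ('c'): no match needed
  Position 6 ('a'): matches sub[1] = 'a'
  Position 7 ('e'): no match needed
  Position 8 ('a'): no match needed
All 2 characters matched => is a subsequence

1


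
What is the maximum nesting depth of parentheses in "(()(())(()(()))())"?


Input: "(()(())(()(()))())"
Tracking depth:
  Position 0 '(': depth becomes 1
  Position 1 '(': depth becomes 2
  Position 2 ')': depth becomes 1
  Position 3 '(': depth becomes 2
  Position 4 '(': depth becomes 3
  Position 5 ')': depth becomes 2
  Position 6 ')': depth becomes 1
  Position 7 '(': depth becomes 2
  Position 8 '(': depth becomes 3
  Position 9 ')': depth becomes 2
  Position 10 '(': depth becomes 3
  Position 11 '(': depth becomes 4
  Position 12 ')': depth becomes 3
  Position 13 ')': depth becomes 2
  Position 14 ')': depth becomes 1
  Position 15 '(': depth becomes 2
  Position 16 ')': depth becomes 1
  Position 17 ')': depth becomes 0
Maximum depth reached: 4

4


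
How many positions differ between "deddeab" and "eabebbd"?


Comparing "deddeab" and "eabebbd" position by position:
  Position 0: 'd' vs 'e' => DIFFER
  Position 1: 'e' vs 'a' => DIFFER
  Position 2: 'd' vs 'b' => DIFFER
  Position 3: 'd' vs 'e' => DIFFER
  Position 4: 'e' vs 'b' => DIFFER
  Position 5: 'a' vs 'b' => DIFFER
  Position 6: 'b' vs 'd' => DIFFER
Positions that differ: 7

7


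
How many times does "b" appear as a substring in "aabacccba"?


Searching for "b" in "aabacccba"
Scanning each position:
  Position 0: "a" => no
  Position 1: "a" => no
  Position 2: "b" => MATCH
  Position 3: "a" => no
  Position 4: "c" => no
  Position 5: "c" => no
  Position 6: "c" => no
  Position 7: "b" => MATCH
  Position 8: "a" => no
Total occurrences: 2

2


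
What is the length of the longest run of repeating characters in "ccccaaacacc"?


Input: "ccccaaacacc"
Scanning for longest run:
  Position 1 ('c'): continues run of 'c', length=2
  Position 2 ('c'): continues run of 'c', length=3
  Position 3 ('c'): continues run of 'c', length=4
  Position 4 ('a'): new char, reset run to 1
  Position 5 ('a'): continues run of 'a', length=2
  Position 6 ('a'): continues run of 'a', length=3
  Position 7 ('c'): new char, reset run to 1
  Position 8 ('a'): new char, reset run to 1
  Position 9 ('c'): new char, reset run to 1
  Position 10 ('c'): continues run of 'c', length=2
Longest run: 'c' with length 4

4


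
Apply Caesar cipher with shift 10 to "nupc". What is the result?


Caesar cipher: shift "nupc" by 10
  'n' (pos 13) + 10 = pos 23 = 'x'
  'u' (pos 20) + 10 = pos 4 = 'e'
  'p' (pos 15) + 10 = pos 25 = 'z'
  'c' (pos 2) + 10 = pos 12 = 'm'
Result: xezm

xezm


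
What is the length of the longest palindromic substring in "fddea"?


Input: "fddea"
Checking substrings for palindromes:
  [1:3] "dd" (len 2) => palindrome
Longest palindromic substring: "dd" with length 2

2


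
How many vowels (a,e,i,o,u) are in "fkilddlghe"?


Input: fkilddlghe
Checking each character:
  'f' at position 0: consonant
  'k' at position 1: consonant
  'i' at position 2: vowel (running total: 1)
  'l' at position 3: consonant
  'd' at position 4: consonant
  'd' at position 5: consonant
  'l' at position 6: consonant
  'g' at position 7: consonant
  'h' at position 8: consonant
  'e' at position 9: vowel (running total: 2)
Total vowels: 2

2


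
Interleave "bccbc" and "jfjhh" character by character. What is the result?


Interleaving "bccbc" and "jfjhh":
  Position 0: 'b' from first, 'j' from second => "bj"
  Position 1: 'c' from first, 'f' from second => "cf"
  Position 2: 'c' from first, 'j' from second => "cj"
  Position 3: 'b' from first, 'h' from second => "bh"
  Position 4: 'c' from first, 'h' from second => "ch"
Result: bjcfcjbhch

bjcfcjbhch


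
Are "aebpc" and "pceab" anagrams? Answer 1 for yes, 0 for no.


Strings: "aebpc", "pceab"
Sorted first:  abcep
Sorted second: abcep
Sorted forms match => anagrams

1


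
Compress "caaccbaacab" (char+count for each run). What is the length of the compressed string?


Input: caaccbaacab
Runs:
  'c' x 1 => "c1"
  'a' x 2 => "a2"
  'c' x 2 => "c2"
  'b' x 1 => "b1"
  'a' x 2 => "a2"
  'c' x 1 => "c1"
  'a' x 1 => "a1"
  'b' x 1 => "b1"
Compressed: "c1a2c2b1a2c1a1b1"
Compressed length: 16

16


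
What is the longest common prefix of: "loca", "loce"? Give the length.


Words: loca, loce
  Position 0: all 'l' => match
  Position 1: all 'o' => match
  Position 2: all 'c' => match
  Position 3: ('a', 'e') => mismatch, stop
LCP = "loc" (length 3)

3


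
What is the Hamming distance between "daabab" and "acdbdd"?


Comparing "daabab" and "acdbdd" position by position:
  Position 0: 'd' vs 'a' => differ
  Position 1: 'a' vs 'c' => differ
  Position 2: 'a' vs 'd' => differ
  Position 3: 'b' vs 'b' => same
  Position 4: 'a' vs 'd' => differ
  Position 5: 'b' vs 'd' => differ
Total differences (Hamming distance): 5

5


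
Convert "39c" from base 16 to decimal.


Input: "39c" in base 16
Positional expansion:
  Digit '3' (value 3) x 16^2 = 768
  Digit '9' (value 9) x 16^1 = 144
  Digit 'c' (value 12) x 16^0 = 12
Sum = 924

924


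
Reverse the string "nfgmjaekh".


Input: nfgmjaekh
Reading characters right to left:
  Position 8: 'h'
  Position 7: 'k'
  Position 6: 'e'
  Position 5: 'a'
  Position 4: 'j'
  Position 3: 'm'
  Position 2: 'g'
  Position 1: 'f'
  Position 0: 'n'
Reversed: hkeajmgfn

hkeajmgfn


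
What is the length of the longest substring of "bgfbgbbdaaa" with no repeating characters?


Input: "bgfbgbbdaaa"
Sliding window (track last position of each char):
  Position 0 ('b'): window [0,0] length 1 -- new best
  Position 1 ('g'): window [0,1] length 2 -- new best
  Position 2 ('f'): window [0,2] length 3 -- new best
  Position 3 ('b'): repeat (last at 0), move window start to 1
  Position 3 ('b'): window [1,3] length 3
  Position 4 ('g'): repeat (last at 1), move window start to 2
  Position 4 ('g'): window [2,4] length 3
  Position 5 ('b'): repeat (last at 3), move window start to 4
  Position 5 ('b'): window [4,5] length 2
  Position 6 ('b'): repeat (last at 5), move window start to 6
  Position 6 ('b'): window [6,6] length 1
  Position 7 ('d'): window [6,7] length 2
  Position 8 ('a'): window [6,8] length 3
  Position 9 ('a'): repeat (last at 8), move window start to 9
  Position 9 ('a'): window [9,9] length 1
  Position 10 ('a'): repeat (last at 9), move window start to 10
  Position 10 ('a'): window [10,10] length 1
Longest substring with no repeats: "bgf" with length 3

3


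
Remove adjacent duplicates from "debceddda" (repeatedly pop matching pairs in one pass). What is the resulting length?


Input: debceddda
Stack-based adjacent duplicate removal:
  Read 'd': push. Stack: d
  Read 'e': push. Stack: de
  Read 'b': push. Stack: deb
  Read 'c': push. Stack: debc
  Read 'e': push. Stack: debce
  Read 'd': push. Stack: debced
  Read 'd': matches stack top 'd' => pop. Stack: debce
  Read 'd': push. Stack: debced
  Read 'a': push. Stack: debceda
Final stack: "debceda" (length 7)

7


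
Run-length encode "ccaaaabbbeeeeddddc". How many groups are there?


Input: ccaaaabbbeeeeddddc
Scanning for consecutive runs:
  Group 1: 'c' x 2 (positions 0-1)
  Group 2: 'a' x 4 (positions 2-5)
  Group 3: 'b' x 3 (positions 6-8)
  Group 4: 'e' x 4 (positions 9-12)
  Group 5: 'd' x 4 (positions 13-16)
  Group 6: 'c' x 1 (positions 17-17)
Total groups: 6

6


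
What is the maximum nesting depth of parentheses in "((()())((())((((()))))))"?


Input: "((()())((())((((()))))))"
Tracking depth:
  Position 0 '(': depth becomes 1
  Position 1 '(': depth becomes 2
  Position 2 '(': depth becomes 3
  Position 3 ')': depth becomes 2
  Position 4 '(': depth becomes 3
  Position 5 ')': depth becomes 2
  Position 6 ')': depth becomes 1
  Position 7 '(': depth becomes 2
  Position 8 '(': depth becomes 3
  Position 9 '(': depth becomes 4
  Position 10 ')': depth becomes 3
  Position 11 ')': depth becomes 2
  Position 12 '(': depth becomes 3
  Position 13 '(': depth becomes 4
  Position 14 '(': depth becomes 5
  Position 15 '(': depth becomes 6
  Position 16 '(': depth becomes 7
  Position 17 ')': depth becomes 6
  Position 18 ')': depth becomes 5
  Position 19 ')': depth becomes 4
  Position 20 ')': depth becomes 3
  Position 21 ')': depth becomes 2
  Position 22 ')': depth becomes 1
  Position 23 ')': depth becomes 0
Maximum depth reached: 7

7


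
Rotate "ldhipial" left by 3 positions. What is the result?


Input: "ldhipial", rotate left by 3
First 3 characters: "ldh"
Remaining characters: "ipial"
Concatenate remaining + first: "ipial" + "ldh" = "ipialldh"

ipialldh


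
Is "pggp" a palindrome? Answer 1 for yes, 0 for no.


Input: pggp
Reversed: pggp
  Compare pos 0 ('p') with pos 3 ('p'): match
  Compare pos 1 ('g') with pos 2 ('g'): match
Result: palindrome

1


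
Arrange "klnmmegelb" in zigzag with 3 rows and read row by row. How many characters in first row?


Zigzag "klnmmegelb" into 3 rows:
Placing characters:
  'k' => row 0
  'l' => row 1
  'n' => row 2
  'm' => row 1
  'm' => row 0
  'e' => row 1
  'g' => row 2
  'e' => row 1
  'l' => row 0
  'b' => row 1
Rows:
  Row 0: "kml"
  Row 1: "lmeeb"
  Row 2: "ng"
First row length: 3

3


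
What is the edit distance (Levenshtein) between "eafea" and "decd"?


Computing edit distance: "eafea" -> "decd"
DP table:
           d    e    c    d
      0    1    2    3    4
  e   1    1    1    2    3
  a   2    2    2    2    3
  f   3    3    3    3    3
  e   4    4    3    4    4
  a   5    5    4    4    5
Edit distance = dp[5][4] = 5

5


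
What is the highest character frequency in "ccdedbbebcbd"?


Input: ccdedbbebcbd
Character counts:
  'b': 4
  'c': 3
  'd': 3
  'e': 2
Maximum frequency: 4

4


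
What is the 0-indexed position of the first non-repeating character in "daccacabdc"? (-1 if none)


Input: daccacabdc
Character frequencies:
  'a': 3
  'b': 1
  'c': 4
  'd': 2
Scanning left to right for freq == 1:
  Position 0 ('d'): freq=2, skip
  Position 1 ('a'): freq=3, skip
  Position 2 ('c'): freq=4, skip
  Position 3 ('c'): freq=4, skip
  Position 4 ('a'): freq=3, skip
  Position 5 ('c'): freq=4, skip
  Position 6 ('a'): freq=3, skip
  Position 7 ('b'): unique! => answer = 7

7


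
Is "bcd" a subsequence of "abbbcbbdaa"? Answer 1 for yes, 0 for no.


Check if "bcd" is a subsequence of "abbbcbbdaa"
Greedy scan:
  Position 0 ('a'): no match needed
  Position 1 ('b'): matches sub[0] = 'b'
  Position 2 ('b'): no match needed
  Position 3 ('b'): no match needed
  Position 4 ('c'): matches sub[1] = 'c'
  Position 5 ('b'): no match needed
  Position 6 ('b'): no match needed
  Position 7 ('d'): matches sub[2] = 'd'
  Position 8 ('a'): no match needed
  Position 9 ('a'): no match needed
All 3 characters matched => is a subsequence

1


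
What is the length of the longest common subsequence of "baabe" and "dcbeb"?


LCS of "baabe" and "dcbeb"
DP table:
           d    c    b    e    b
      0    0    0    0    0    0
  b   0    0    0    1    1    1
  a   0    0    0    1    1    1
  a   0    0    0    1    1    1
  b   0    0    0    1    1    2
  e   0    0    0    1    2    2
LCS length = dp[5][5] = 2

2


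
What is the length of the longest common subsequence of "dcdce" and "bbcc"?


LCS of "dcdce" and "bbcc"
DP table:
           b    b    c    c
      0    0    0    0    0
  d   0    0    0    0    0
  c   0    0    0    1    1
  d   0    0    0    1    1
  c   0    0    0    1    2
  e   0    0    0    1    2
LCS length = dp[5][4] = 2

2


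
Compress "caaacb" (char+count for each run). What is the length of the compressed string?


Input: caaacb
Runs:
  'c' x 1 => "c1"
  'a' x 3 => "a3"
  'c' x 1 => "c1"
  'b' x 1 => "b1"
Compressed: "c1a3c1b1"
Compressed length: 8

8


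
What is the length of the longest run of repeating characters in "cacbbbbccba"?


Input: "cacbbbbccba"
Scanning for longest run:
  Position 1 ('a'): new char, reset run to 1
  Position 2 ('c'): new char, reset run to 1
  Position 3 ('b'): new char, reset run to 1
  Position 4 ('b'): continues run of 'b', length=2
  Position 5 ('b'): continues run of 'b', length=3
  Position 6 ('b'): continues run of 'b', length=4
  Position 7 ('c'): new char, reset run to 1
  Position 8 ('c'): continues run of 'c', length=2
  Position 9 ('b'): new char, reset run to 1
  Position 10 ('a'): new char, reset run to 1
Longest run: 'b' with length 4

4


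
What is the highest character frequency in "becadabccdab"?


Input: becadabccdab
Character counts:
  'a': 3
  'b': 3
  'c': 3
  'd': 2
  'e': 1
Maximum frequency: 3

3


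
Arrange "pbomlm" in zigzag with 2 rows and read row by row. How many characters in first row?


Zigzag "pbomlm" into 2 rows:
Placing characters:
  'p' => row 0
  'b' => row 1
  'o' => row 0
  'm' => row 1
  'l' => row 0
  'm' => row 1
Rows:
  Row 0: "pol"
  Row 1: "bmm"
First row length: 3

3


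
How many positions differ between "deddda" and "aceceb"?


Comparing "deddda" and "aceceb" position by position:
  Position 0: 'd' vs 'a' => DIFFER
  Position 1: 'e' vs 'c' => DIFFER
  Position 2: 'd' vs 'e' => DIFFER
  Position 3: 'd' vs 'c' => DIFFER
  Position 4: 'd' vs 'e' => DIFFER
  Position 5: 'a' vs 'b' => DIFFER
Positions that differ: 6

6


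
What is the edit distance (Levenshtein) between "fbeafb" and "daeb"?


Computing edit distance: "fbeafb" -> "daeb"
DP table:
           d    a    e    b
      0    1    2    3    4
  f   1    1    2    3    4
  b   2    2    2    3    3
  e   3    3    3    2    3
  a   4    4    3    3    3
  f   5    5    4    4    4
  b   6    6    5    5    4
Edit distance = dp[6][4] = 4

4


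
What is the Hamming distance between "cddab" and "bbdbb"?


Comparing "cddab" and "bbdbb" position by position:
  Position 0: 'c' vs 'b' => differ
  Position 1: 'd' vs 'b' => differ
  Position 2: 'd' vs 'd' => same
  Position 3: 'a' vs 'b' => differ
  Position 4: 'b' vs 'b' => same
Total differences (Hamming distance): 3

3


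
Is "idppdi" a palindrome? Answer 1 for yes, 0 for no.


Input: idppdi
Reversed: idppdi
  Compare pos 0 ('i') with pos 5 ('i'): match
  Compare pos 1 ('d') with pos 4 ('d'): match
  Compare pos 2 ('p') with pos 3 ('p'): match
Result: palindrome

1


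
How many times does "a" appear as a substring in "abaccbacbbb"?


Searching for "a" in "abaccbacbbb"
Scanning each position:
  Position 0: "a" => MATCH
  Position 1: "b" => no
  Position 2: "a" => MATCH
  Position 3: "c" => no
  Position 4: "c" => no
  Position 5: "b" => no
  Position 6: "a" => MATCH
  Position 7: "c" => no
  Position 8: "b" => no
  Position 9: "b" => no
  Position 10: "b" => no
Total occurrences: 3

3


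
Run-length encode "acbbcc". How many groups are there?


Input: acbbcc
Scanning for consecutive runs:
  Group 1: 'a' x 1 (positions 0-0)
  Group 2: 'c' x 1 (positions 1-1)
  Group 3: 'b' x 2 (positions 2-3)
  Group 4: 'c' x 2 (positions 4-5)
Total groups: 4

4


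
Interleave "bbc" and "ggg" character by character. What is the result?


Interleaving "bbc" and "ggg":
  Position 0: 'b' from first, 'g' from second => "bg"
  Position 1: 'b' from first, 'g' from second => "bg"
  Position 2: 'c' from first, 'g' from second => "cg"
Result: bgbgcg

bgbgcg


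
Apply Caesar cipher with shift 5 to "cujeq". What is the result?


Caesar cipher: shift "cujeq" by 5
  'c' (pos 2) + 5 = pos 7 = 'h'
  'u' (pos 20) + 5 = pos 25 = 'z'
  'j' (pos 9) + 5 = pos 14 = 'o'
  'e' (pos 4) + 5 = pos 9 = 'j'
  'q' (pos 16) + 5 = pos 21 = 'v'
Result: hzojv

hzojv


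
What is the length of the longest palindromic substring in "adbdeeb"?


Input: "adbdeeb"
Checking substrings for palindromes:
  [1:4] "dbd" (len 3) => palindrome
  [4:6] "ee" (len 2) => palindrome
Longest palindromic substring: "dbd" with length 3

3


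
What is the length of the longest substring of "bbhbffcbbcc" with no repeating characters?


Input: "bbhbffcbbcc"
Sliding window (track last position of each char):
  Position 0 ('b'): window [0,0] length 1 -- new best
  Position 1 ('b'): repeat (last at 0), move window start to 1
  Position 1 ('b'): window [1,1] length 1
  Position 2 ('h'): window [1,2] length 2 -- new best
  Position 3 ('b'): repeat (last at 1), move window start to 2
  Position 3 ('b'): window [2,3] length 2
  Position 4 ('f'): window [2,4] length 3 -- new best
  Position 5 ('f'): repeat (last at 4), move window start to 5
  Position 5 ('f'): window [5,5] length 1
  Position 6 ('c'): window [5,6] length 2
  Position 7 ('b'): window [5,7] length 3
  Position 8 ('b'): repeat (last at 7), move window start to 8
  Position 8 ('b'): window [8,8] length 1
  Position 9 ('c'): window [8,9] length 2
  Position 10 ('c'): repeat (last at 9), move window start to 10
  Position 10 ('c'): window [10,10] length 1
Longest substring with no repeats: "hbf" with length 3

3


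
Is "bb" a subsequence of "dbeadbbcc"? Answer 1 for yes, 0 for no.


Check if "bb" is a subsequence of "dbeadbbcc"
Greedy scan:
  Position 0 ('d'): no match needed
  Position 1 ('b'): matches sub[0] = 'b'
  Position 2 ('e'): no match needed
  Position 3 ('a'): no match needed
  Position 4 ('d'): no match needed
  Position 5 ('b'): matches sub[1] = 'b'
  Position 6 ('b'): no match needed
  Position 7 ('c'): no match needed
  Position 8 ('c'): no match needed
All 2 characters matched => is a subsequence

1


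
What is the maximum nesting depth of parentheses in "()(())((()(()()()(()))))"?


Input: "()(())((()(()()()(()))))"
Tracking depth:
  Position 0 '(': depth becomes 1
  Position 1 ')': depth becomes 0
  Position 2 '(': depth becomes 1
  Position 3 '(': depth becomes 2
  Position 4 ')': depth becomes 1
  Position 5 ')': depth becomes 0
  Position 6 '(': depth becomes 1
  Position 7 '(': depth becomes 2
  Position 8 '(': depth becomes 3
  Position 9 ')': depth becomes 2
  Position 10 '(': depth becomes 3
  Position 11 '(': depth becomes 4
  Position 12 ')': depth becomes 3
  Position 13 '(': depth becomes 4
  Position 14 ')': depth becomes 3
  Position 15 '(': depth becomes 4
  Position 16 ')': depth becomes 3
  Position 17 '(': depth becomes 4
  Position 18 '(': depth becomes 5
  Position 19 ')': depth becomes 4
  Position 20 ')': depth becomes 3
  Position 21 ')': depth becomes 2
  Position 22 ')': depth becomes 1
  Position 23 ')': depth becomes 0
Maximum depth reached: 5

5


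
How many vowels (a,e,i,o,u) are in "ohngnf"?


Input: ohngnf
Checking each character:
  'o' at position 0: vowel (running total: 1)
  'h' at position 1: consonant
  'n' at position 2: consonant
  'g' at position 3: consonant
  'n' at position 4: consonant
  'f' at position 5: consonant
Total vowels: 1

1


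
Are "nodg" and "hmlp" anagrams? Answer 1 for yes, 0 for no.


Strings: "nodg", "hmlp"
Sorted first:  dgno
Sorted second: hlmp
Differ at position 0: 'd' vs 'h' => not anagrams

0


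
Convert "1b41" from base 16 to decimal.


Input: "1b41" in base 16
Positional expansion:
  Digit '1' (value 1) x 16^3 = 4096
  Digit 'b' (value 11) x 16^2 = 2816
  Digit '4' (value 4) x 16^1 = 64
  Digit '1' (value 1) x 16^0 = 1
Sum = 6977

6977


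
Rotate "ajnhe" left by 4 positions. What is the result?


Input: "ajnhe", rotate left by 4
First 4 characters: "ajnh"
Remaining characters: "e"
Concatenate remaining + first: "e" + "ajnh" = "eajnh"

eajnh


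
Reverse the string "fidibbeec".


Input: fidibbeec
Reading characters right to left:
  Position 8: 'c'
  Position 7: 'e'
  Position 6: 'e'
  Position 5: 'b'
  Position 4: 'b'
  Position 3: 'i'
  Position 2: 'd'
  Position 1: 'i'
  Position 0: 'f'
Reversed: ceebbidif

ceebbidif


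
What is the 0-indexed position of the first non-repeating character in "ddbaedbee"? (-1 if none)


Input: ddbaedbee
Character frequencies:
  'a': 1
  'b': 2
  'd': 3
  'e': 3
Scanning left to right for freq == 1:
  Position 0 ('d'): freq=3, skip
  Position 1 ('d'): freq=3, skip
  Position 2 ('b'): freq=2, skip
  Position 3 ('a'): unique! => answer = 3

3


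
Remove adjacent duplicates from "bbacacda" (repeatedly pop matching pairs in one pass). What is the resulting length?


Input: bbacacda
Stack-based adjacent duplicate removal:
  Read 'b': push. Stack: b
  Read 'b': matches stack top 'b' => pop. Stack: (empty)
  Read 'a': push. Stack: a
  Read 'c': push. Stack: ac
  Read 'a': push. Stack: aca
  Read 'c': push. Stack: acac
  Read 'd': push. Stack: acacd
  Read 'a': push. Stack: acacda
Final stack: "acacda" (length 6)

6


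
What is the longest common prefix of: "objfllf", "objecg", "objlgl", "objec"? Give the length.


Words: objfllf, objecg, objlgl, objec
  Position 0: all 'o' => match
  Position 1: all 'b' => match
  Position 2: all 'j' => match
  Position 3: ('f', 'e', 'l', 'e') => mismatch, stop
LCP = "obj" (length 3)

3


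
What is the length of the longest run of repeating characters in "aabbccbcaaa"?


Input: "aabbccbcaaa"
Scanning for longest run:
  Position 1 ('a'): continues run of 'a', length=2
  Position 2 ('b'): new char, reset run to 1
  Position 3 ('b'): continues run of 'b', length=2
  Position 4 ('c'): new char, reset run to 1
  Position 5 ('c'): continues run of 'c', length=2
  Position 6 ('b'): new char, reset run to 1
  Position 7 ('c'): new char, reset run to 1
  Position 8 ('a'): new char, reset run to 1
  Position 9 ('a'): continues run of 'a', length=2
  Position 10 ('a'): continues run of 'a', length=3
Longest run: 'a' with length 3

3


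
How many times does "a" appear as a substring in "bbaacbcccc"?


Searching for "a" in "bbaacbcccc"
Scanning each position:
  Position 0: "b" => no
  Position 1: "b" => no
  Position 2: "a" => MATCH
  Position 3: "a" => MATCH
  Position 4: "c" => no
  Position 5: "b" => no
  Position 6: "c" => no
  Position 7: "c" => no
  Position 8: "c" => no
  Position 9: "c" => no
Total occurrences: 2

2


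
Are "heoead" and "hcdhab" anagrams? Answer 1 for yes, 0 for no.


Strings: "heoead", "hcdhab"
Sorted first:  adeeho
Sorted second: abcdhh
Differ at position 1: 'd' vs 'b' => not anagrams

0


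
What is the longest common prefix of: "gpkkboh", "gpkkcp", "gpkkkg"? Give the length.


Words: gpkkboh, gpkkcp, gpkkkg
  Position 0: all 'g' => match
  Position 1: all 'p' => match
  Position 2: all 'k' => match
  Position 3: all 'k' => match
  Position 4: ('b', 'c', 'k') => mismatch, stop
LCP = "gpkk" (length 4)

4


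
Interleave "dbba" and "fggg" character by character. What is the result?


Interleaving "dbba" and "fggg":
  Position 0: 'd' from first, 'f' from second => "df"
  Position 1: 'b' from first, 'g' from second => "bg"
  Position 2: 'b' from first, 'g' from second => "bg"
  Position 3: 'a' from first, 'g' from second => "ag"
Result: dfbgbgag

dfbgbgag


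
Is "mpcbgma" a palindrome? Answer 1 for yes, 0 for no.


Input: mpcbgma
Reversed: amgbcpm
  Compare pos 0 ('m') with pos 6 ('a'): MISMATCH
  Compare pos 1 ('p') with pos 5 ('m'): MISMATCH
  Compare pos 2 ('c') with pos 4 ('g'): MISMATCH
Result: not a palindrome

0


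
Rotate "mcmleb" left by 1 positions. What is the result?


Input: "mcmleb", rotate left by 1
First 1 characters: "m"
Remaining characters: "cmleb"
Concatenate remaining + first: "cmleb" + "m" = "cmlebm"

cmlebm


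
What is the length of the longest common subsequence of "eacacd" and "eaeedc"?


LCS of "eacacd" and "eaeedc"
DP table:
           e    a    e    e    d    c
      0    0    0    0    0    0    0
  e   0    1    1    1    1    1    1
  a   0    1    2    2    2    2    2
  c   0    1    2    2    2    2    3
  a   0    1    2    2    2    2    3
  c   0    1    2    2    2    2    3
  d   0    1    2    2    2    3    3
LCS length = dp[6][6] = 3

3


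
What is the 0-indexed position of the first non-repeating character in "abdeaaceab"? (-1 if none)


Input: abdeaaceab
Character frequencies:
  'a': 4
  'b': 2
  'c': 1
  'd': 1
  'e': 2
Scanning left to right for freq == 1:
  Position 0 ('a'): freq=4, skip
  Position 1 ('b'): freq=2, skip
  Position 2 ('d'): unique! => answer = 2

2


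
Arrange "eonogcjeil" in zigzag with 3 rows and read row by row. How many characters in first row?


Zigzag "eonogcjeil" into 3 rows:
Placing characters:
  'e' => row 0
  'o' => row 1
  'n' => row 2
  'o' => row 1
  'g' => row 0
  'c' => row 1
  'j' => row 2
  'e' => row 1
  'i' => row 0
  'l' => row 1
Rows:
  Row 0: "egi"
  Row 1: "oocel"
  Row 2: "nj"
First row length: 3

3


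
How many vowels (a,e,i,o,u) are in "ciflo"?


Input: ciflo
Checking each character:
  'c' at position 0: consonant
  'i' at position 1: vowel (running total: 1)
  'f' at position 2: consonant
  'l' at position 3: consonant
  'o' at position 4: vowel (running total: 2)
Total vowels: 2

2


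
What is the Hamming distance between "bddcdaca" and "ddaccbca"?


Comparing "bddcdaca" and "ddaccbca" position by position:
  Position 0: 'b' vs 'd' => differ
  Position 1: 'd' vs 'd' => same
  Position 2: 'd' vs 'a' => differ
  Position 3: 'c' vs 'c' => same
  Position 4: 'd' vs 'c' => differ
  Position 5: 'a' vs 'b' => differ
  Position 6: 'c' vs 'c' => same
  Position 7: 'a' vs 'a' => same
Total differences (Hamming distance): 4

4


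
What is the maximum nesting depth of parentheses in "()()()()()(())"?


Input: "()()()()()(())"
Tracking depth:
  Position 0 '(': depth becomes 1
  Position 1 ')': depth becomes 0
  Position 2 '(': depth becomes 1
  Position 3 ')': depth becomes 0
  Position 4 '(': depth becomes 1
  Position 5 ')': depth becomes 0
  Position 6 '(': depth becomes 1
  Position 7 ')': depth becomes 0
  Position 8 '(': depth becomes 1
  Position 9 ')': depth becomes 0
  Position 10 '(': depth becomes 1
  Position 11 '(': depth becomes 2
  Position 12 ')': depth becomes 1
  Position 13 ')': depth becomes 0
Maximum depth reached: 2

2
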